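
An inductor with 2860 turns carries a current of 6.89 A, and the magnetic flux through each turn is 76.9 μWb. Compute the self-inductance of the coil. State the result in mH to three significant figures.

Self-inductance is defined by L = NΦ_B/I (flux linkage over current).
L = (2860)(7.690×10^-5 Wb)/(6.89 A) = 3.192×10^-2 H.

L ≈ 31.9 mH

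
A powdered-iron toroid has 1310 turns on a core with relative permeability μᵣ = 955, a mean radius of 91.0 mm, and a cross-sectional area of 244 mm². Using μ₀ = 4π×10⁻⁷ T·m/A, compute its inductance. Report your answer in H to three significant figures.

For a thin toroid, L = μ₀μᵣN²A/(2πR).
L = (4π×10⁻⁷)(955)(1310)²(2.440×10^-4) / (2π×9.100×10^-2 m) = 0.8789 H.

L ≈ 0.879 H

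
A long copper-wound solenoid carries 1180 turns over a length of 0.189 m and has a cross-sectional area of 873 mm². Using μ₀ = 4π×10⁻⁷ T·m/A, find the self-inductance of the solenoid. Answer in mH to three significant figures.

A = 873 mm² = 8.730×10^-4 m².
For a long solenoid, L = μ₀N²A/ℓ.
L = (4π×10⁻⁷)(1180)²(8.730×10^-4)/(0.189 m) = 8.082×10^-3 H.

L ≈ 8.08 mH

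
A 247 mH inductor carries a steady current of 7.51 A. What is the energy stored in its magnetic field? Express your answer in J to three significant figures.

Stored magnetic energy: U = ½LI².
U = ½(0.247 H)(7.51 A)² = 6.965 J.

U ≈ 6.97 J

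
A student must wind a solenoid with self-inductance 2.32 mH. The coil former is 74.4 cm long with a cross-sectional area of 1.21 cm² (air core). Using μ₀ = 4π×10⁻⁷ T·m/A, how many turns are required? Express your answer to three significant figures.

A = 1.21 cm² = 1.210×10^-4 m².
From L = μ₀N²A/ℓ, N = √(Lℓ / (μ₀A)).
N = √[(2.320×10^-3)(0.744) / ((4π×10⁻⁷)×1.210×10^-4)] = √(1.135×10^7) ≈ 3369.2.

N ≈ 3370 turns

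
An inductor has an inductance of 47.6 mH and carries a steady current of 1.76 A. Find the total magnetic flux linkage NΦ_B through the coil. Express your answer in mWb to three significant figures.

From L = NΦ_B/I, the flux linkage is NΦ_B = LI.
NΦ_B = (4.760×10^-2 H)(1.76 A) = 8.378×10^-2 Wb.

NΦ_B ≈ 83.8 mWb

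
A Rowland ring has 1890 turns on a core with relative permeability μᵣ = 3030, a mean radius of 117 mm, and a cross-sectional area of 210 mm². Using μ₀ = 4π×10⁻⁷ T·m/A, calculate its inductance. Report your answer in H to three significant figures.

L ≈ 3.89 H

For a thin toroid, L = μ₀μᵣN²A/(2πR).
L = (4π×10⁻⁷)(3030)(1890)²(2.100×10^-4) / (2π×0.117 m) = 3.885 H.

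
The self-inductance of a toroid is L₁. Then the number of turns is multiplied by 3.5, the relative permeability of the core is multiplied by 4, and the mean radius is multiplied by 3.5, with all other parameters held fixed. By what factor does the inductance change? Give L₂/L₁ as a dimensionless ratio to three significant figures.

For a toroid, L ∝ μᵣN²A/R.
L₂/L₁ = (3.5)^2 × (4) × (3.5)^-1 = 14.0.

L₂/L₁ = 14.0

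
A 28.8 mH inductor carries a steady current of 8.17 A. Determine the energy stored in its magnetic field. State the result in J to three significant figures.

U ≈ 0.961 J

Stored magnetic energy: U = ½LI².
U = ½(2.880×10^-2 H)(8.17 A)² = 0.9612 J.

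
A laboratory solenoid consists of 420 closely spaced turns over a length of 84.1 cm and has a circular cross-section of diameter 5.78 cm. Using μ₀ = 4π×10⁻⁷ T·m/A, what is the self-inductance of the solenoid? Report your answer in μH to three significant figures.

A = π(d/2)² = π(2.890×10^-2 m)² = 2.624×10^-3 m².
For a long solenoid, L = μ₀N²A/ℓ.
L = (4π×10⁻⁷)(420)²(2.624×10^-3)/(0.841 m) = 6.916×10^-4 H.

L ≈ 692 μH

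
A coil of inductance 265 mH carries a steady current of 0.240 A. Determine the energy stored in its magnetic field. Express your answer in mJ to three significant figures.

U ≈ 7.63 mJ

Stored magnetic energy: U = ½LI².
U = ½(0.265 H)(0.240 A)² = 7.632×10^-3 J.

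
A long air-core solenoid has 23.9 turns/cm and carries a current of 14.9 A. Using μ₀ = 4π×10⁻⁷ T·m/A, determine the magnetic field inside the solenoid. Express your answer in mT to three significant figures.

Inside a long solenoid, B = μ₀nI.
B = (4π×10⁻⁷)(2.390×10^3 m⁻¹)(14.9 A) = 4.475×10^-2 T.

B ≈ 44.8 mT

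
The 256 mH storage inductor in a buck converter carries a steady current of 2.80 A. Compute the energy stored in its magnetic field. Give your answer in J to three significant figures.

U ≈ 1.00 J

Stored magnetic energy: U = ½LI².
U = ½(0.256 H)(2.80 A)² = 1.004 J.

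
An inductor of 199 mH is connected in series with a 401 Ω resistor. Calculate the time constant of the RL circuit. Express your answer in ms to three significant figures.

τ = L/R = (0.199 H)/(401 Ω) = 4.963×10^-4 s.

τ ≈ 0.496 ms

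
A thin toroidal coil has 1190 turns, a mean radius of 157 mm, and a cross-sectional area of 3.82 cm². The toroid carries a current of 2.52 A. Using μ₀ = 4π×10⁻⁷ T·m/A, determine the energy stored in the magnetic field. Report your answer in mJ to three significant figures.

U ≈ 2.19 mJ

L = μ₀N²A/(2πR) = (4π×10⁻⁷)(1190)²(3.820×10^-4)/(2π×0.157) = 6.891×10^-4 H.
U = ½LI² = ½(6.891×10^-4)(2.52)² = 2.188×10^-3 J.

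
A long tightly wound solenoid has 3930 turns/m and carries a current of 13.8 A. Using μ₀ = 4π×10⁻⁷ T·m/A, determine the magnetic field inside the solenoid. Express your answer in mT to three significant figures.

B ≈ 68.2 mT

Inside a long solenoid, B = μ₀nI.
B = (4π×10⁻⁷)(3.930×10^3 m⁻¹)(13.8 A) = 6.815×10^-2 T.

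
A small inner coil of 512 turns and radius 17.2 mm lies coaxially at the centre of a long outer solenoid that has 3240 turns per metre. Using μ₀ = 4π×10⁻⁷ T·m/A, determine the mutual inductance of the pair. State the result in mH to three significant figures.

M ≈ 1.94 mH

The outer solenoid produces a uniform field B₁ = μ₀n₁I₁ across the inner coil,
so the flux linkage is N₂Φ = N₂B₁A₂ = μ₀n₁N₂A₂·I₁, giving M = μ₀n₁N₂A₂.
A₂ = πr² = π(1.720×10^-2 m)² = 9.294×10^-4 m².
M = (4π×10⁻⁷)(3240)(512)(9.294×10^-4) = 1.937×10^-3 H.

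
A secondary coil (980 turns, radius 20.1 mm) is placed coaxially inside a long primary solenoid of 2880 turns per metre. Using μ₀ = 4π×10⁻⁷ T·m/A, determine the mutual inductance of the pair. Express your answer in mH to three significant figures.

The outer solenoid produces a uniform field B₁ = μ₀n₁I₁ across the inner coil,
so the flux linkage is N₂Φ = N₂B₁A₂ = μ₀n₁N₂A₂·I₁, giving M = μ₀n₁N₂A₂.
A₂ = πr² = π(2.010×10^-2 m)² = 1.269×10^-3 m².
M = (4π×10⁻⁷)(2880)(980)(1.269×10^-3) = 4.502×10^-3 H.

M ≈ 4.50 mH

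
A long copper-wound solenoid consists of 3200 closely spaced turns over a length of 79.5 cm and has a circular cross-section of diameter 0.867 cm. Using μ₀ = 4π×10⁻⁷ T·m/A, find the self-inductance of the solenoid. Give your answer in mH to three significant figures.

L ≈ 0.956 mH

A = π(d/2)² = π(4.335×10^-3 m)² = 5.904×10^-5 m².
For a long solenoid, L = μ₀N²A/ℓ.
L = (4π×10⁻⁷)(3200)²(5.904×10^-5)/(0.795 m) = 9.556×10^-4 H.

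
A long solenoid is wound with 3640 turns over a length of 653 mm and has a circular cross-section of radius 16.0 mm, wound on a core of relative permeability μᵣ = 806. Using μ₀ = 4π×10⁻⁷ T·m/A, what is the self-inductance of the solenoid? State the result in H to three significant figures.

A = πr² = π(1.600×10^-2 m)² = 8.042×10^-4 m².
For a long solenoid, L = μ₀μᵣN²A/ℓ.
L = (4π×10⁻⁷)(806)(3640)²(8.042×10^-4)/(0.653 m) = 16.53 H.

L ≈ 16.5 H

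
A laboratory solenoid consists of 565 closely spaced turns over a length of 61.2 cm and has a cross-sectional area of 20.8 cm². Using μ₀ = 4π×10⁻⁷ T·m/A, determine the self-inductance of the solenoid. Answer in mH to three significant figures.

A = 20.8 cm² = 2.080×10^-3 m².
For a long solenoid, L = μ₀N²A/ℓ.
L = (4π×10⁻⁷)(565)²(2.080×10^-3)/(0.612 m) = 1.363×10^-3 H.

L ≈ 1.36 mH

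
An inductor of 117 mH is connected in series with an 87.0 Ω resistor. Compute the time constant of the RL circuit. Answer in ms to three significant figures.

τ ≈ 1.34 ms

τ = L/R = (0.117 H)/(87.0 Ω) = 1.3448×10^-3 s.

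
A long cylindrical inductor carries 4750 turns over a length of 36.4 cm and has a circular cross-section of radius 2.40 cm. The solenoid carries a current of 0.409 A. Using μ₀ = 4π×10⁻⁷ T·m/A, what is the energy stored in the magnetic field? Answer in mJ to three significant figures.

U ≈ 11.8 mJ

A = πr² = π(2.400×10^-2 m)² = 1.810×10^-3 m².
L = μ₀N²A/ℓ = (4π×10⁻⁷)(4750)²(1.810×10^-3)/(0.364) = 0.141 H.
U = ½LI² = ½(0.141)(0.409)² = 1.179×10^-2 J.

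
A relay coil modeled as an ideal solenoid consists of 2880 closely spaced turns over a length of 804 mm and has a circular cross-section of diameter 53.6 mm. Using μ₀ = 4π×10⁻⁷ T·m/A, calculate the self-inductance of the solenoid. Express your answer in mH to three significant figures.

A = π(d/2)² = π(2.680×10^-2 m)² = 2.256×10^-3 m².
For a long solenoid, L = μ₀N²A/ℓ.
L = (4π×10⁻⁷)(2880)²(2.256×10^-3)/(0.804 m) = 2.925×10^-2 H.

L ≈ 29.3 mH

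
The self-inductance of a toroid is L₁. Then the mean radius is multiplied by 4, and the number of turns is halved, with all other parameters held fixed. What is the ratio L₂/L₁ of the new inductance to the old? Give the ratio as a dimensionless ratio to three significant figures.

For a toroid, L ∝ μᵣN²A/R.
L₂/L₁ = (4)^-1 × (0.5)^2 = 0.0625.

L₂/L₁ = 0.0625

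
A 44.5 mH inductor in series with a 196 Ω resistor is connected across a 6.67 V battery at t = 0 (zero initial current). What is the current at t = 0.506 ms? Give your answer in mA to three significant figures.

I ≈ 30.4 mA

τ = L/R = 4.450×10^-2/196 = 2.270×10^-4 s; final current I_∞ = ε/R = 6.67/196 = 3.403×10^-2 A.
I(t) = I_∞(1 − e^(−t/τ)) with t/τ = 2.229.
I = (3.403×10^-2)(1 − e^(−2.229)) = 3.037×10^-2 A.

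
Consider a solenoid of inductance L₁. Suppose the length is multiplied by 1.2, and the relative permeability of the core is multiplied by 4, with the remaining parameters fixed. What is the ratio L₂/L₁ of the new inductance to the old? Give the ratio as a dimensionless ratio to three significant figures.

For a solenoid, L ∝ μᵣN²A/ℓ.
L₂/L₁ = (1.2)^-1 × (4) = 3.33.

L₂/L₁ = 3.33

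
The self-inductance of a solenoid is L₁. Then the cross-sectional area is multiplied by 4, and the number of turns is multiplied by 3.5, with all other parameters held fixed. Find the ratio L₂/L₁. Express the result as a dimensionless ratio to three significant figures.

For a solenoid, L ∝ μᵣN²A/ℓ.
L₂/L₁ = (4) × (3.5)^2 = 49.0.

L₂/L₁ = 49.0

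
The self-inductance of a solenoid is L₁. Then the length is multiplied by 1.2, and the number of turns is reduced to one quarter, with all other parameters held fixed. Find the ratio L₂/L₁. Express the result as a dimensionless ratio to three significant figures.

For a solenoid, L ∝ μᵣN²A/ℓ.
L₂/L₁ = (1.2)^-1 × (0.25)^2 = 0.0521.

L₂/L₁ = 0.0521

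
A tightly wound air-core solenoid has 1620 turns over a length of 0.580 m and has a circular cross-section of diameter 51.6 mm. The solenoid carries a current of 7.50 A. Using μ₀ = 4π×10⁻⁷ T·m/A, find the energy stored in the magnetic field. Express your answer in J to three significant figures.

A = π(d/2)² = π(2.580×10^-2 m)² = 2.091×10^-3 m².
L = μ₀N²A/ℓ = (4π×10⁻⁷)(1620)²(2.091×10^-3)/(0.58) = 1.189×10^-2 H.
U = ½LI² = ½(1.189×10^-2)(7.50)² = 0.3344 J.

U ≈ 0.334 J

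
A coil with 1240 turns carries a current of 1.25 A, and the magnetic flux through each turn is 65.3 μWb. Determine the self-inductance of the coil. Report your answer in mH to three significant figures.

Self-inductance is defined by L = NΦ_B/I (flux linkage over current).
L = (1240)(6.530×10^-5 Wb)/(1.25 A) = 6.478×10^-2 H.

L ≈ 64.8 mH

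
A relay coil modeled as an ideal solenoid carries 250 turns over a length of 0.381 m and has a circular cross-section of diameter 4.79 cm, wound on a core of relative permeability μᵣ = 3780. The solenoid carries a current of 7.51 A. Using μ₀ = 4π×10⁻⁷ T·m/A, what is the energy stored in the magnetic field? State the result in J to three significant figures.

A = π(d/2)² = π(2.395×10^-2 m)² = 1.802×10^-3 m².
L = μ₀μᵣN²A/ℓ = (4π×10⁻⁷)(3780)(250)²(1.802×10^-3)/(0.381) = 1.404 H.
U = ½LI² = ½(1.404)(7.51)² = 39.6 J.

U ≈ 39.6 J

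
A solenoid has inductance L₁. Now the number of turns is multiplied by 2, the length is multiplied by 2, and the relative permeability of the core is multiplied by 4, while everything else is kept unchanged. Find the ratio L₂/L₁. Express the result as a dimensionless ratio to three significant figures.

For a solenoid, L ∝ μᵣN²A/ℓ.
L₂/L₁ = (2)^2 × (2)^-1 × (4) = 8.00.

L₂/L₁ = 8.00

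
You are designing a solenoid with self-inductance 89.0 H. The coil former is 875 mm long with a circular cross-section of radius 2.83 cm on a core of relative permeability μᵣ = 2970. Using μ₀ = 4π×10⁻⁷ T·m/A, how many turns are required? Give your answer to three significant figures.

N ≈ 2880 turns

A = πr² = π(2.830×10^-2 m)² = 2.516×10^-3 m².
From L = μ₀μᵣN²A/ℓ, N = √(Lℓ / (μ₀μᵣA)).
N = √[(89)(0.875) / ((4π×10⁻⁷)(2970)×2.516×10^-3)] = √(8.293×10^6) ≈ 2879.7.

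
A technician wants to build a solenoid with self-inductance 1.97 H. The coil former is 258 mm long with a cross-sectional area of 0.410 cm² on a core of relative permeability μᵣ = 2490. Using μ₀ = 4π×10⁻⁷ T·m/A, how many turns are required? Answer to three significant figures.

N ≈ 1990 turns

A = 0.410 cm² = 4.100×10^-5 m².
From L = μ₀μᵣN²A/ℓ, N = √(Lℓ / (μ₀μᵣA)).
N = √[(1.97)(0.258) / ((4π×10⁻⁷)(2490)×4.100×10^-5)] = √(3.962×10^6) ≈ 1990.4.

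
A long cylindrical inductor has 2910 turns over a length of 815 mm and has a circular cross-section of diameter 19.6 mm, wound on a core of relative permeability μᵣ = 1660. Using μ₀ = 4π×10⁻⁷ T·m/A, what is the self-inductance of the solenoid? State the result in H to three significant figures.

L ≈ 6.54 H

A = π(d/2)² = π(9.800×10^-3 m)² = 3.017×10^-4 m².
For a long solenoid, L = μ₀μᵣN²A/ℓ.
L = (4π×10⁻⁷)(1660)(2910)²(3.017×10^-4)/(0.815 m) = 6.54 H.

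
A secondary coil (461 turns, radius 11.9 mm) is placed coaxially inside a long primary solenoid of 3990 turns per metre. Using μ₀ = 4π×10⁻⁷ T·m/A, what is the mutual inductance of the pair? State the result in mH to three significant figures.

M ≈ 1.03 mH

The outer solenoid produces a uniform field B₁ = μ₀n₁I₁ across the inner coil,
so the flux linkage is N₂Φ = N₂B₁A₂ = μ₀n₁N₂A₂·I₁, giving M = μ₀n₁N₂A₂.
A₂ = πr² = π(1.190×10^-2 m)² = 4.449×10^-4 m².
M = (4π×10⁻⁷)(3990)(461)(4.449×10^-4) = 1.028×10^-3 H.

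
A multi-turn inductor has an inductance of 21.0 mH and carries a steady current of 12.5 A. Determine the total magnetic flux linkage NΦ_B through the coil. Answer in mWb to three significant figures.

NΦ_B ≈ 263 mWb

From L = NΦ_B/I, the flux linkage is NΦ_B = LI.
NΦ_B = (2.100×10^-2 H)(12.5 A) = 0.2625 Wb.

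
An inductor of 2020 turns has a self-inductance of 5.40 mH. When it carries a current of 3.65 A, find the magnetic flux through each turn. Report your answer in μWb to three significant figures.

From L = NΦ_B/I, the flux per turn is Φ_B = LI/N.
Φ_B = (5.400×10^-3 H)(3.65 A)/2020 = 9.757×10^-6 Wb.

Φ_B ≈ 9.76 μWb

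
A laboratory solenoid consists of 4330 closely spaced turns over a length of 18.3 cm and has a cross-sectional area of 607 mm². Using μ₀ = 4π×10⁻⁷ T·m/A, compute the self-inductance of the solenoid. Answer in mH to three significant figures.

L ≈ 78.1 mH

A = 607 mm² = 6.070×10^-4 m².
For a long solenoid, L = μ₀N²A/ℓ.
L = (4π×10⁻⁷)(4330)²(6.070×10^-4)/(0.183 m) = 7.8149×10^-2 H.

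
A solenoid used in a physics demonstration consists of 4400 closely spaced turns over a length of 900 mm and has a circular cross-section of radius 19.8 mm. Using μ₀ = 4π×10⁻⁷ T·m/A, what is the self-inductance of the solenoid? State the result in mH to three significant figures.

A = πr² = π(1.980×10^-2 m)² = 1.232×10^-3 m².
For a long solenoid, L = μ₀N²A/ℓ.
L = (4π×10⁻⁷)(4400)²(1.232×10^-3)/(0.9 m) = 3.329×10^-2 H.

L ≈ 33.3 mH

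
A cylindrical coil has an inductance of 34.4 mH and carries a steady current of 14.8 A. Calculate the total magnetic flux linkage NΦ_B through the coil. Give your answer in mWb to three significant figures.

From L = NΦ_B/I, the flux linkage is NΦ_B = LI.
NΦ_B = (3.440×10^-2 H)(14.8 A) = 0.5091 Wb.

NΦ_B ≈ 509 mWb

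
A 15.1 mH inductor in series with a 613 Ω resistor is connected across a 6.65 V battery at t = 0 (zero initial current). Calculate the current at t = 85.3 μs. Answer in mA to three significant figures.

τ = L/R = 1.510×10^-2/613 = 2.463×10^-5 s; final current I_∞ = ε/R = 6.65/613 = 1.0848×10^-2 A.
I(t) = I_∞(1 − e^(−t/τ)) with t/τ = 3.463.
I = (1.0848×10^-2)(1 − e^(−3.463)) = 1.051×10^-2 A.

I ≈ 10.5 mA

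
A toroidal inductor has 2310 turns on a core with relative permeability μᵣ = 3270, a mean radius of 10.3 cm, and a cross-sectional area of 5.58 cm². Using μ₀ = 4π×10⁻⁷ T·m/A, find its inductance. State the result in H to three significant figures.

For a thin toroid, L = μ₀μᵣN²A/(2πR).
L = (4π×10⁻⁷)(3270)(2310)²(5.580×10^-4) / (2π×0.103 m) = 18.91 H.

L ≈ 18.9 H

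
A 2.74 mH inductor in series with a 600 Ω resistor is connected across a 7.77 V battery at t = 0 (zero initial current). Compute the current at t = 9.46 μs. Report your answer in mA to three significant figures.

I ≈ 11.3 mA

τ = L/R = 2.740×10^-3/600 = 4.567×10^-6 s; final current I_∞ = ε/R = 7.77/600 = 1.295×10^-2 A.
I(t) = I_∞(1 − e^(−t/τ)) with t/τ = 2.072.
I = (1.295×10^-2)(1 − e^(−2.072)) = 1.132×10^-2 A.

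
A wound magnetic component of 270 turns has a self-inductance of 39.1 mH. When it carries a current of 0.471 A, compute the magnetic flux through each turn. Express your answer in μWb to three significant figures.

From L = NΦ_B/I, the flux per turn is Φ_B = LI/N.
Φ_B = (3.910×10^-2 H)(0.471 A)/270 = 6.821×10^-5 Wb.

Φ_B ≈ 68.2 μWb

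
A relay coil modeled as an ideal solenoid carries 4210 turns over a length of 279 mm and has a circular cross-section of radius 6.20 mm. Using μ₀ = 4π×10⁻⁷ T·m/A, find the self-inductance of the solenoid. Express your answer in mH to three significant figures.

A = πr² = π(6.200×10^-3 m)² = 1.208×10^-4 m².
For a long solenoid, L = μ₀N²A/ℓ.
L = (4π×10⁻⁷)(4210)²(1.208×10^-4)/(0.279 m) = 9.641×10^-3 H.

L ≈ 9.64 mH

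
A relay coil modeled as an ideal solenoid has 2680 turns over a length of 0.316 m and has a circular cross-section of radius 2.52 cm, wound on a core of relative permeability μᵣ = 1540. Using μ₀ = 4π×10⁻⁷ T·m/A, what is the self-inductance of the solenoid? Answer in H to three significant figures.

L ≈ 87.8 H

A = πr² = π(2.520×10^-2 m)² = 1.995×10^-3 m².
For a long solenoid, L = μ₀μᵣN²A/ℓ.
L = (4π×10⁻⁷)(1540)(2680)²(1.995×10^-3)/(0.316 m) = 87.75 H.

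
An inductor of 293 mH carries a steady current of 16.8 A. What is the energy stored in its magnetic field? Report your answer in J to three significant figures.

Stored magnetic energy: U = ½LI².
U = ½(0.293 H)(16.8 A)² = 41.348 J.

U ≈ 41.3 J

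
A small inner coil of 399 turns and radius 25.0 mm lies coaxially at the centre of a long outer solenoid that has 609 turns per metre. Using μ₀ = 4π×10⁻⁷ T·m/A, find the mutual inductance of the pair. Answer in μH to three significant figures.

The outer solenoid produces a uniform field B₁ = μ₀n₁I₁ across the inner coil,
so the flux linkage is N₂Φ = N₂B₁A₂ = μ₀n₁N₂A₂·I₁, giving M = μ₀n₁N₂A₂.
A₂ = πr² = π(2.500×10^-2 m)² = 1.963×10^-3 m².
M = (4π×10⁻⁷)(609)(399)(1.963×10^-3) = 5.996×10^-4 H.

M ≈ 600 μH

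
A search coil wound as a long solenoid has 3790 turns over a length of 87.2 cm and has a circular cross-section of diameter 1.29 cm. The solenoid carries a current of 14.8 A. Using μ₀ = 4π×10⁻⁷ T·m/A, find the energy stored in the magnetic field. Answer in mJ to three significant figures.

A = π(d/2)² = π(6.450×10^-3 m)² = 1.307×10^-4 m².
L = μ₀N²A/ℓ = (4π×10⁻⁷)(3790)²(1.307×10^-4)/(0.872) = 2.705×10^-3 H.
U = ½LI² = ½(2.705×10^-3)(14.8)² = 0.2963 J.

U ≈ 296 mJ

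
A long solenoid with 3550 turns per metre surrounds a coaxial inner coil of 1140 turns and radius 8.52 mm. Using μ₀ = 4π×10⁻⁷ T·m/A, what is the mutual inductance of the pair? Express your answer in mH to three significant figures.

M ≈ 1.16 mH

The outer solenoid produces a uniform field B₁ = μ₀n₁I₁ across the inner coil,
so the flux linkage is N₂Φ = N₂B₁A₂ = μ₀n₁N₂A₂·I₁, giving M = μ₀n₁N₂A₂.
A₂ = πr² = π(8.520×10^-3 m)² = 2.280×10^-4 m².
M = (4π×10⁻⁷)(3550)(1140)(2.280×10^-4) = 1.160×10^-3 H.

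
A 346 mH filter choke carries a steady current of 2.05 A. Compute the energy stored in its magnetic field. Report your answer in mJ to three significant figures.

U ≈ 727 mJ

Stored magnetic energy: U = ½LI².
U = ½(0.346 H)(2.05 A)² = 0.727 J.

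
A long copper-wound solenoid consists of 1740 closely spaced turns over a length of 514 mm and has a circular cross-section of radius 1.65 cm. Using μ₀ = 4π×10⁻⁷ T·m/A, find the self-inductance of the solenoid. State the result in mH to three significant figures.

L ≈ 6.33 mH

A = πr² = π(1.650×10^-2 m)² = 8.553×10^-4 m².
For a long solenoid, L = μ₀N²A/ℓ.
L = (4π×10⁻⁷)(1740)²(8.553×10^-4)/(0.514 m) = 6.331×10^-3 H.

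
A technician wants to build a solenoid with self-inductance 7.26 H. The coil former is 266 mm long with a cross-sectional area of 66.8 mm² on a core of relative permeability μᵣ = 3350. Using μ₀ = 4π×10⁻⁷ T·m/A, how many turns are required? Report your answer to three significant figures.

N ≈ 2620 turns

A = 66.8 mm² = 6.680×10^-5 m².
From L = μ₀μᵣN²A/ℓ, N = √(Lℓ / (μ₀μᵣA)).
N = √[(7.26)(0.266) / ((4π×10⁻⁷)(3350)×6.680×10^-5)] = √(6.867×10^6) ≈ 2620.6.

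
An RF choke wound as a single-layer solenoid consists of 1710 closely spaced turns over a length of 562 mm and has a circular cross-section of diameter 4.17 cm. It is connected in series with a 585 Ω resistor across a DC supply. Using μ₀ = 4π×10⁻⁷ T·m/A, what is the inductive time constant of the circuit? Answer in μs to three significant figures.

τ ≈ 15.3 μs

A = π(d/2)² = π(2.085×10^-2 m)² = 1.366×10^-3 m².
L = μ₀N²A/ℓ = (4π×10⁻⁷)(1710)²(1.366×10^-3)/(0.562) = 8.930×10^-3 H.
τ = L/R = (8.930×10^-3)/(585) = 1.526×10^-5 s.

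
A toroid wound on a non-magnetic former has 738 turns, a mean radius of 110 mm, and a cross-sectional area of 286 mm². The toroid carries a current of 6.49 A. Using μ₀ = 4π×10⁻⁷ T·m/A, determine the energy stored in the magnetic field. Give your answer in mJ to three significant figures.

L = μ₀N²A/(2πR) = (4π×10⁻⁷)(738)²(2.860×10^-4)/(2π×0.11) = 2.832×10^-4 H.
U = ½LI² = ½(2.832×10^-4)(6.49)² = 5.9645×10^-3 J.

U ≈ 5.96 mJ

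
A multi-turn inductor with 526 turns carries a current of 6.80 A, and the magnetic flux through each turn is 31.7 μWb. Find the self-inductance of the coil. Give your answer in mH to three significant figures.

L ≈ 2.45 mH

Self-inductance is defined by L = NΦ_B/I (flux linkage over current).
L = (526)(3.170×10^-5 Wb)/(6.80 A) = 2.452×10^-3 H.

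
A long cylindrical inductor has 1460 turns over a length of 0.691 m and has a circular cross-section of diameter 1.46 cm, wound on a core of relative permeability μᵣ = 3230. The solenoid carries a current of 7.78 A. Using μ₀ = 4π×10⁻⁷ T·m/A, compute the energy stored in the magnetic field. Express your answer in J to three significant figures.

A = π(d/2)² = π(7.300×10^-3 m)² = 1.674×10^-4 m².
L = μ₀μᵣN²A/ℓ = (4π×10⁻⁷)(3230)(1460)²(1.674×10^-4)/(0.691) = 2.096 H.
U = ½LI² = ½(2.096)(7.78)² = 63.44 J.

U ≈ 63.4 J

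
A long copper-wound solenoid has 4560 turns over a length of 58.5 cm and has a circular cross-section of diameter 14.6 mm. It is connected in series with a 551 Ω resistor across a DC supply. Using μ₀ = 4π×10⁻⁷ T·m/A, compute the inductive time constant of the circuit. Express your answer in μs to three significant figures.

A = π(d/2)² = π(7.300×10^-3 m)² = 1.674×10^-4 m².
L = μ₀N²A/ℓ = (4π×10⁻⁷)(4560)²(1.674×10^-4)/(0.585) = 7.478×10^-3 H.
τ = L/R = (7.478×10^-3)/(551) = 1.357×10^-5 s.

τ ≈ 13.6 μs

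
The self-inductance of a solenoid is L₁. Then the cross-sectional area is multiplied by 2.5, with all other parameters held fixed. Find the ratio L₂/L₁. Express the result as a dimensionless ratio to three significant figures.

For a solenoid, L ∝ μᵣN²A/ℓ.
L₂/L₁ = (2.5) = 2.50.

L₂/L₁ = 2.50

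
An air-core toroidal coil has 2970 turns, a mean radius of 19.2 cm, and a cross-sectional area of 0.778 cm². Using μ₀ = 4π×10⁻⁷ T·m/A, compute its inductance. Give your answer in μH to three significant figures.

For a thin toroid, L = μ₀N²A/(2πR).
L = (4π×10⁻⁷)(2970)²(7.780×10^-5) / (2π×0.192 m) = 7.149×10^-4 H.

L ≈ 715 μH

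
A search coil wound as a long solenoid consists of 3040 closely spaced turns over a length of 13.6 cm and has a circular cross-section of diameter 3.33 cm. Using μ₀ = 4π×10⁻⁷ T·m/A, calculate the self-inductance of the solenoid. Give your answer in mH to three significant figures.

A = π(d/2)² = π(1.665×10^-2 m)² = 8.709×10^-4 m².
For a long solenoid, L = μ₀N²A/ℓ.
L = (4π×10⁻⁷)(3040)²(8.709×10^-4)/(0.136 m) = 7.437×10^-2 H.

L ≈ 74.4 mH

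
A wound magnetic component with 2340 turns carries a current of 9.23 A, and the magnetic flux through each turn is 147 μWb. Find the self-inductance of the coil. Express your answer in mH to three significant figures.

L ≈ 37.3 mH

Self-inductance is defined by L = NΦ_B/I (flux linkage over current).
L = (2340)(1.470×10^-4 Wb)/(9.23 A) = 3.727×10^-2 H.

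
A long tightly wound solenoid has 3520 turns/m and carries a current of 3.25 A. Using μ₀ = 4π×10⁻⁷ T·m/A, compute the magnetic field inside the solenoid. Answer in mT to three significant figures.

Inside a long solenoid, B = μ₀nI.
B = (4π×10⁻⁷)(3.520×10^3 m⁻¹)(3.25 A) = 1.438×10^-2 T.

B ≈ 14.4 mT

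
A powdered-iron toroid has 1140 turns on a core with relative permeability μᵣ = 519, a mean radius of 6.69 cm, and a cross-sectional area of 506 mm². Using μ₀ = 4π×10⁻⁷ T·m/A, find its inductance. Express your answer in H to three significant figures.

For a thin toroid, L = μ₀μᵣN²A/(2πR).
L = (4π×10⁻⁷)(519)(1140)²(5.060×10^-4) / (2π×6.690×10^-2 m) = 1.02 H.

L ≈ 1.02 H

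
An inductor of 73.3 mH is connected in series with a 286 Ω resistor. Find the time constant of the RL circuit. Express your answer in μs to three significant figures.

τ ≈ 256 μs

τ = L/R = (7.330×10^-2 H)/(286 Ω) = 2.563×10^-4 s.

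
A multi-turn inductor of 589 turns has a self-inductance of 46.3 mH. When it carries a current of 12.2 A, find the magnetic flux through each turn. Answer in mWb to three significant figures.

From L = NΦ_B/I, the flux per turn is Φ_B = LI/N.
Φ_B = (4.630×10^-2 H)(12.2 A)/589 = 9.590×10^-4 Wb.

Φ_B ≈ 0.959 mWb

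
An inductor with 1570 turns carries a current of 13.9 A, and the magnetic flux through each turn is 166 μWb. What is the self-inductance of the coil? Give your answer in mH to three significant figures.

Self-inductance is defined by L = NΦ_B/I (flux linkage over current).
L = (1570)(1.660×10^-4 Wb)/(13.9 A) = 1.87496×10^-2 H.

L ≈ 18.7 mH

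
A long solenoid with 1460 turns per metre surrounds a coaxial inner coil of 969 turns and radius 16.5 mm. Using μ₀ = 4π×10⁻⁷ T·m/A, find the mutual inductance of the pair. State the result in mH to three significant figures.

The outer solenoid produces a uniform field B₁ = μ₀n₁I₁ across the inner coil,
so the flux linkage is N₂Φ = N₂B₁A₂ = μ₀n₁N₂A₂·I₁, giving M = μ₀n₁N₂A₂.
A₂ = πr² = π(1.650×10^-2 m)² = 8.553×10^-4 m².
M = (4π×10⁻⁷)(1460)(969)(8.553×10^-4) = 1.521×10^-3 H.

M ≈ 1.52 mH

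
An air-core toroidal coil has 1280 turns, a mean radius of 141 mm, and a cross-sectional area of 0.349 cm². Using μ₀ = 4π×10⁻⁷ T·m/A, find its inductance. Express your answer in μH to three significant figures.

L ≈ 81.1 μH

For a thin toroid, L = μ₀N²A/(2πR).
L = (4π×10⁻⁷)(1280)²(3.490×10^-5) / (2π×0.141 m) = 8.111×10^-5 H.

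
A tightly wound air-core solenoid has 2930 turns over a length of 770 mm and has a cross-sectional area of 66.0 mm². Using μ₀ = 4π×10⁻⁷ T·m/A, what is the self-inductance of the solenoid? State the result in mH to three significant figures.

A = 66.0 mm² = 6.600×10^-5 m².
For a long solenoid, L = μ₀N²A/ℓ.
L = (4π×10⁻⁷)(2930)²(6.600×10^-5)/(0.77 m) = 9.247×10^-4 H.

L ≈ 0.925 mH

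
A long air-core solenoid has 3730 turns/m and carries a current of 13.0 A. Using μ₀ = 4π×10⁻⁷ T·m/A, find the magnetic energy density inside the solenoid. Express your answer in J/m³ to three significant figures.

u ≈ 1480 J/m³

B = μ₀nI = (4π×10⁻⁷)(3.730×10^3)(13.0) = 6.093×10^-2 T.
u = B²/(2μ₀) = (6.093×10^-2)²/(2×4π×10⁻⁷) = 1.477×10^3 J/m³.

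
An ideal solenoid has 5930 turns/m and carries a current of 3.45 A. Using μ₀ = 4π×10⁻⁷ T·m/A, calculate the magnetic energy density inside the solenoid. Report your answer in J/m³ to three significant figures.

B = μ₀nI = (4π×10⁻⁷)(5.930×10^3)(3.45) = 2.571×10^-2 T.
u = B²/(2μ₀) = (2.571×10^-2)²/(2×4π×10⁻⁷) = 263 J/m³.

u ≈ 263 J/m³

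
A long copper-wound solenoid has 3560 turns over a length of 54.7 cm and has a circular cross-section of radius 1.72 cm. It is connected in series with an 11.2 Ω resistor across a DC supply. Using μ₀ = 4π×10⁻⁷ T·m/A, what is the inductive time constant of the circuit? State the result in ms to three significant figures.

A = πr² = π(1.720×10^-2 m)² = 9.294×10^-4 m².
L = μ₀N²A/ℓ = (4π×10⁻⁷)(3560)²(9.294×10^-4)/(0.547) = 2.706×10^-2 H.
τ = L/R = (2.706×10^-2)/(11.2) = 2.416×10^-3 s.

τ ≈ 2.42 ms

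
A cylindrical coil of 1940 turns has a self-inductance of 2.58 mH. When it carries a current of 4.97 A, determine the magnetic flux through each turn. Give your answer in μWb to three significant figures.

Φ_B ≈ 6.61 μWb

From L = NΦ_B/I, the flux per turn is Φ_B = LI/N.
Φ_B = (2.580×10^-3 H)(4.97 A)/1940 = 6.610×10^-6 Wb.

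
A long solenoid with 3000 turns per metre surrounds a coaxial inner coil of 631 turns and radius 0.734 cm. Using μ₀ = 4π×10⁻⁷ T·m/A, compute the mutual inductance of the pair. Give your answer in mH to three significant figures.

M ≈ 0.403 mH

The outer solenoid produces a uniform field B₁ = μ₀n₁I₁ across the inner coil,
so the flux linkage is N₂Φ = N₂B₁A₂ = μ₀n₁N₂A₂·I₁, giving M = μ₀n₁N₂A₂.
A₂ = πr² = π(7.340×10^-3 m)² = 1.693×10^-4 m².
M = (4π×10⁻⁷)(3000)(631)(1.693×10^-4) = 4.026×10^-4 H.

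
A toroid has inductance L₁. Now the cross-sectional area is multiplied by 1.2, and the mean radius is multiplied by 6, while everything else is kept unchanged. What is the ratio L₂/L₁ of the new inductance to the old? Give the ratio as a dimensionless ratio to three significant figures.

For a toroid, L ∝ μᵣN²A/R.
L₂/L₁ = (1.2) × (6)^-1 = 0.200.

L₂/L₁ = 0.200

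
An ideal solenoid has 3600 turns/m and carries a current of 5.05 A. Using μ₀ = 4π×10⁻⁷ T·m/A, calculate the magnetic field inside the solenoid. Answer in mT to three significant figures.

Inside a long solenoid, B = μ₀nI.
B = (4π×10⁻⁷)(3.600×10^3 m⁻¹)(5.05 A) = 2.2846×10^-2 T.

B ≈ 22.8 mT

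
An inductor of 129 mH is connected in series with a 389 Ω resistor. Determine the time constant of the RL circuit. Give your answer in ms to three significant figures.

τ ≈ 0.332 ms

τ = L/R = (0.129 H)/(389 Ω) = 3.316×10^-4 s.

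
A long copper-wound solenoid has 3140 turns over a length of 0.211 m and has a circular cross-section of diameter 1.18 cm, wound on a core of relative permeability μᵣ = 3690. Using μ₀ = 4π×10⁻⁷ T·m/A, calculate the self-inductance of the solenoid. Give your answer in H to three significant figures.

L ≈ 23.7 H

A = π(d/2)² = π(5.900×10^-3 m)² = 1.094×10^-4 m².
For a long solenoid, L = μ₀μᵣN²A/ℓ.
L = (4π×10⁻⁷)(3690)(3140)²(1.094×10^-4)/(0.211 m) = 23.7 H.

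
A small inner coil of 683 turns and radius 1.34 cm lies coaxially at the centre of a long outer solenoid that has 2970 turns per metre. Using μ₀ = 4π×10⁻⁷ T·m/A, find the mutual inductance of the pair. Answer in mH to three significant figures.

The outer solenoid produces a uniform field B₁ = μ₀n₁I₁ across the inner coil,
so the flux linkage is N₂Φ = N₂B₁A₂ = μ₀n₁N₂A₂·I₁, giving M = μ₀n₁N₂A₂.
A₂ = πr² = π(1.340×10^-2 m)² = 5.641×10^-4 m².
M = (4π×10⁻⁷)(2970)(683)(5.641×10^-4) = 1.438×10^-3 H.

M ≈ 1.44 mH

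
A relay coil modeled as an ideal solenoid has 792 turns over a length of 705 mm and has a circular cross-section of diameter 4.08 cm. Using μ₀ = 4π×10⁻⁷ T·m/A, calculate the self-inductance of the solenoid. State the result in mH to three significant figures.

L ≈ 1.46 mH

A = π(d/2)² = π(2.040×10^-2 m)² = 1.307×10^-3 m².
For a long solenoid, L = μ₀N²A/ℓ.
L = (4π×10⁻⁷)(792)²(1.307×10^-3)/(0.705 m) = 1.462×10^-3 H.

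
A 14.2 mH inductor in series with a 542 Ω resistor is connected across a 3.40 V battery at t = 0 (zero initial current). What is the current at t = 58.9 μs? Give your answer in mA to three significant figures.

τ = L/R = 1.420×10^-2/542 = 2.620×10^-5 s; final current I_∞ = ε/R = 3.40/542 = 6.273×10^-3 A.
I(t) = I_∞(1 − e^(−t/τ)) with t/τ = 2.248.
I = (6.273×10^-3)(1 − e^(−2.248)) = 5.611×10^-3 A.

I ≈ 5.61 mA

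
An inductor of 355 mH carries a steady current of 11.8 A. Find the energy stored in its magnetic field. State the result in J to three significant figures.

Stored magnetic energy: U = ½LI².
U = ½(0.355 H)(11.8 A)² = 24.72 J.

U ≈ 24.7 J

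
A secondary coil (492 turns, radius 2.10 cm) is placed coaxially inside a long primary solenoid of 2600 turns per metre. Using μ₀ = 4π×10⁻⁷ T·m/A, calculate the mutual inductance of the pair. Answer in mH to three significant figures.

The outer solenoid produces a uniform field B₁ = μ₀n₁I₁ across the inner coil,
so the flux linkage is N₂Φ = N₂B₁A₂ = μ₀n₁N₂A₂·I₁, giving M = μ₀n₁N₂A₂.
A₂ = πr² = π(2.100×10^-2 m)² = 1.385×10^-3 m².
M = (4π×10⁻⁷)(2600)(492)(1.385×10^-3) = 2.227×10^-3 H.

M ≈ 2.23 mH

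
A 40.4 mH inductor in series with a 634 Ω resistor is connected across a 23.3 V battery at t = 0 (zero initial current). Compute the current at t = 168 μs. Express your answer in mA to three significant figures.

I ≈ 34.1 mA

τ = L/R = 4.040×10^-2/634 = 6.372×10^-5 s; final current I_∞ = ε/R = 23.3/634 = 3.675×10^-2 A.
I(t) = I_∞(1 − e^(−t/τ)) with t/τ = 2.636.
I = (3.675×10^-2)(1 − e^(−2.636)) = 3.412×10^-2 A.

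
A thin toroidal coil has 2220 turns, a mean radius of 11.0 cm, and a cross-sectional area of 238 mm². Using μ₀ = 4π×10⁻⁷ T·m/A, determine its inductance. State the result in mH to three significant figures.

For a thin toroid, L = μ₀N²A/(2πR).
L = (4π×10⁻⁷)(2220)²(2.380×10^-4) / (2π×0.11 m) = 2.133×10^-3 H.

L ≈ 2.13 mH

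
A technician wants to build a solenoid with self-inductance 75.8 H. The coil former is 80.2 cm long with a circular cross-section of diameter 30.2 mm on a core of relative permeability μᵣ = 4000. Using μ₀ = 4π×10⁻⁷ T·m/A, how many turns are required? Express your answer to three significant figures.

N ≈ 4110 turns

A = π(d/2)² = π(1.510×10^-2 m)² = 7.163×10^-4 m².
From L = μ₀μᵣN²A/ℓ, N = √(Lℓ / (μ₀μᵣA)).
N = √[(75.8)(0.802) / ((4π×10⁻⁷)(4000)×7.163×10^-4)] = √(1.688×10^7) ≈ 4109.0.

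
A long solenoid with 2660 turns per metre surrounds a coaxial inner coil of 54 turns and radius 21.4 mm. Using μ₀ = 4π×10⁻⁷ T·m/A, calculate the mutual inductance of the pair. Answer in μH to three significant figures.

M ≈ 260 μH

The outer solenoid produces a uniform field B₁ = μ₀n₁I₁ across the inner coil,
so the flux linkage is N₂Φ = N₂B₁A₂ = μ₀n₁N₂A₂·I₁, giving M = μ₀n₁N₂A₂.
A₂ = πr² = π(2.140×10^-2 m)² = 1.439×10^-3 m².
M = (4π×10⁻⁷)(2660)(54)(1.439×10^-3) = 2.597×10^-4 H.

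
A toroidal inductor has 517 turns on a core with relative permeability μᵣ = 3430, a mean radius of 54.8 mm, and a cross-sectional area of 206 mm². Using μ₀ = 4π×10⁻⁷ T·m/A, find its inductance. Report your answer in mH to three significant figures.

For a thin toroid, L = μ₀μᵣN²A/(2πR).
L = (4π×10⁻⁷)(3430)(517)²(2.060×10^-4) / (2π×5.480×10^-2 m) = 0.6893 H.

L ≈ 689 mH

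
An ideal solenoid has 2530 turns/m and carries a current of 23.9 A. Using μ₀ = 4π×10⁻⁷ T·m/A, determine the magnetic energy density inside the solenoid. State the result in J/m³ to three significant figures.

B = μ₀nI = (4π×10⁻⁷)(2.530×10^3)(23.9) = 7.599×10^-2 T.
u = B²/(2μ₀) = (7.599×10^-2)²/(2×4π×10⁻⁷) = 2.297×10^3 J/m³.

u ≈ 2300 J/m³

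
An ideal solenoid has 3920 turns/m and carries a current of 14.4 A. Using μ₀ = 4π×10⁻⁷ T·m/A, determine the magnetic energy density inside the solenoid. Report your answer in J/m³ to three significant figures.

B = μ₀nI = (4π×10⁻⁷)(3.920×10^3)(14.4) = 7.093×10^-2 T.
u = B²/(2μ₀) = (7.093×10^-2)²/(2×4π×10⁻⁷) = 2.002×10^3 J/m³.

u ≈ 2000 J/m³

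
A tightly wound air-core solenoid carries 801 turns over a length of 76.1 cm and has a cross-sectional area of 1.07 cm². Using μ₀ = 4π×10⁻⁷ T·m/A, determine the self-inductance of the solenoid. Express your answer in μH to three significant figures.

L ≈ 113 μH

A = 1.07 cm² = 1.070×10^-4 m².
For a long solenoid, L = μ₀N²A/ℓ.
L = (4π×10⁻⁷)(801)²(1.070×10^-4)/(0.761 m) = 1.134×10^-4 H.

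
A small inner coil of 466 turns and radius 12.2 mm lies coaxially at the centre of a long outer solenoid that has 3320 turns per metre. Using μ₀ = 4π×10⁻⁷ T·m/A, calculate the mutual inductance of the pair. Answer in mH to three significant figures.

M ≈ 0.909 mH

The outer solenoid produces a uniform field B₁ = μ₀n₁I₁ across the inner coil,
so the flux linkage is N₂Φ = N₂B₁A₂ = μ₀n₁N₂A₂·I₁, giving M = μ₀n₁N₂A₂.
A₂ = πr² = π(1.220×10^-2 m)² = 4.676×10^-4 m².
M = (4π×10⁻⁷)(3320)(466)(4.676×10^-4) = 9.091×10^-4 H.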